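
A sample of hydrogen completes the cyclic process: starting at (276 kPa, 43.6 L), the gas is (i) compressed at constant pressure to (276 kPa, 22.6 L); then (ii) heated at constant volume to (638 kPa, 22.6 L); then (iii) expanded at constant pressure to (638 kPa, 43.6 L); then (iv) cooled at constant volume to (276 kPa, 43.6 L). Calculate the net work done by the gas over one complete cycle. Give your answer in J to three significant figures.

W_net ≈ 7600 J

Constant-volume legs do no work.
W(i) = (276)(22.6 − 43.6) = -5796 J; W(iii) = (638)(43.6 − 22.6) = 13398 J.
W_net = -5796 + 13398 = 7602 J (the clockwise enclosed area).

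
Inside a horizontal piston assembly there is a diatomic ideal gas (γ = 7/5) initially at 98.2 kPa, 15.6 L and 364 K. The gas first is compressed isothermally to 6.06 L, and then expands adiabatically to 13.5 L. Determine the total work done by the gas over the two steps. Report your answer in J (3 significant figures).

Step 1 (isothermal): W = P₁V₁ ln(V₂/V₁) = (1532) ln(6.06/15.6) = -1449 J.
After step 1: P = 252.8 kPa, V = 6.06 L, T = 364 K.
Step 2 (adiabatic): W = (P₁V₁ − P₂V₂)/(γ−1) = (1532 − 1112)/0.4 = 1050 J.
W_total = -1449 + 1050 = -398.6 J.

W_total ≈ -399 J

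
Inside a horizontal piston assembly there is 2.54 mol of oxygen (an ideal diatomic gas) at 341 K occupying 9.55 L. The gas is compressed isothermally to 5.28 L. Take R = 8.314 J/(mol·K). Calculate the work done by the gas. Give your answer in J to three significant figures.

W ≈ -4270 J

Isothermal: W = nRT ln(V₂/V₁).
W = (2.54)(8.314)(341) × ln(5.28/9.55)
  = 7201 × -0.5926
W_by_gas = -4267 J.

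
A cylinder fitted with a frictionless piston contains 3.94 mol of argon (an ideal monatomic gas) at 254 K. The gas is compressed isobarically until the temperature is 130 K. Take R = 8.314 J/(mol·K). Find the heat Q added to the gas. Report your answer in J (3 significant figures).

Isobaric: W = nRΔT = (3.94)(8.314)(-124) = -4062 J.
ΔU = nCᵥΔT with Cᵥ = 3R/2: ΔU = (3.94)(12.47)(-124) = -6093 J.
Q = ΔU + W = -6093 − 4062 = -10155 J.

Q ≈ -10200 J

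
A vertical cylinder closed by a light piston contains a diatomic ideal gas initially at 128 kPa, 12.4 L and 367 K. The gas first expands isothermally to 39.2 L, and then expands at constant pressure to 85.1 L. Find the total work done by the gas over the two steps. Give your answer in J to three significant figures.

Step 1 (isothermal): W = P₁V₁ ln(V₂/V₁) = (1587) ln(39.2/12.4) = 1827 J.
After step 1: P = 40.49 kPa, V = 39.2 L, T = 367 K.
Step 2 (isobaric): W = PΔV = (40.49 kPa)(85.1 − 39.2 L) = 1858 J.
W_total = 1827 + 1858 = 3685 J.

W_total ≈ 3690 J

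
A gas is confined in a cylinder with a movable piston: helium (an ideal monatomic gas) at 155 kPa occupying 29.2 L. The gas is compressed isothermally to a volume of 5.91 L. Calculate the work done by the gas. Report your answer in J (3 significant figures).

Isothermal: W = nRT ln(V₂/V₁) = P₁V₁ ln(V₂/V₁).
P₁V₁ = (155 kPa)(29.2 L) = 4526 J.
W = 4526 × ln(5.91/29.2) = 4526 × -1.598
W_by_gas = -7230 J.

W ≈ -7230 J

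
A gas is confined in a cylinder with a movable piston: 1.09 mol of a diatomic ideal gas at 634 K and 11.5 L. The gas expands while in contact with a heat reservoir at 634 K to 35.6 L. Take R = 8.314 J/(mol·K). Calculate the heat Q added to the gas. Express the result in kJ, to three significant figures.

Q ≈ 6.49 kJ

Isothermal ⇒ ΔU = 0, so Q = W = nRT ln(V₂/V₁).
Q = (1.09)(8.314)(634) ln(35.6/11.5) = 5745 × 1.13 = 6492 J.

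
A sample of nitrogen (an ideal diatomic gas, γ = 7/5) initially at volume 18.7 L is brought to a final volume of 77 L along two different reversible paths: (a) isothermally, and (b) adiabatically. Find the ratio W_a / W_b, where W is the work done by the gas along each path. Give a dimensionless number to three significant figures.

W_a / W_b ≈ 1.31

Path (a) isothermal: W = P₁V₁ ln(V₂/V₁) → W_a/(P₁V₁) = 1.415.
Path (b) adiabatic: W = P₁V₁(1 − (V₁/V₂)^(γ−1))/(γ−1) → W_b/(P₁V₁) = 1.081.
W_a / W_b = 1.415 / 1.081 = 1.31.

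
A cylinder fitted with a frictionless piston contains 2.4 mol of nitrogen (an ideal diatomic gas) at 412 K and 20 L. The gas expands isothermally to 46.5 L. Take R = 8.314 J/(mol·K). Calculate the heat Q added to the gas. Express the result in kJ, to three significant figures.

Isothermal ⇒ ΔU = 0, so Q = W = nRT ln(V₂/V₁).
Q = (2.4)(8.314)(412) ln(46.5/20) = 8221 × 0.8437 = 6936 J.

Q ≈ 6.94 kJ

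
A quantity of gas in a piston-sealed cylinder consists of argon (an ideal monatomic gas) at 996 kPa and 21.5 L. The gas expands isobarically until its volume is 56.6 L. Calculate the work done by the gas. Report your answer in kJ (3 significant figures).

Isobaric: W = P ΔV.
W = (996 kPa)(56.6 − 21.5 L) = (996)(35.1) = 34960 J.

W ≈ 35.0 kJ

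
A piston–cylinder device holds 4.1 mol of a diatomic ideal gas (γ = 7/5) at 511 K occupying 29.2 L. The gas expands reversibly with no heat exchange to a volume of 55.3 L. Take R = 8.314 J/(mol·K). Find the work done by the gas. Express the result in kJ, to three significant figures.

Adiabatic: TV^(γ−1) = const with γ = 7/5.
T₂ = T₁ (V₁/V₂)^(γ−1) = 511 × (29.2/55.3)^0.4 = 511 × 0.7746 = 395.8 K.
W_by = nCᵥ(T₁ − T₂) = (4.1)(20.79)(511 − 395.8) = 9817 J.

W ≈ 9.82 kJ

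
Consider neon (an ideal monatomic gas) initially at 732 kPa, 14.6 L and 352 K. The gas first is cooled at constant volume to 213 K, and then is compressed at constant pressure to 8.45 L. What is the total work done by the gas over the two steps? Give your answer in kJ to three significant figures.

Step 1 (isochoric): W = 0 (constant volume).
After step 1: P = 442.9 kPa (V unchanged).
Step 2 (isobaric): W = PΔV = (442.9 kPa)(8.45 − 14.6 L) = -2724 J.
W_total = 0 − 2724 = -2724 J.

W_total ≈ -2.72 kJ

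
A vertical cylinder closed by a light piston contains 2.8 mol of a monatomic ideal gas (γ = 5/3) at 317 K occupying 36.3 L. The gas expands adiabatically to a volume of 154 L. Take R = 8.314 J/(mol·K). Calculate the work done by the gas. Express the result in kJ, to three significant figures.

Adiabatic: TV^(γ−1) = const with γ = 5/3.
T₂ = T₁ (V₁/V₂)^(γ−1) = 317 × (36.3/154)^0.667 = 317 × 0.3816 = 121 K.
W_by = nCᵥ(T₁ − T₂) = (2.8)(12.47)(317 − 121) = 6845 J.

W ≈ 6.85 kJ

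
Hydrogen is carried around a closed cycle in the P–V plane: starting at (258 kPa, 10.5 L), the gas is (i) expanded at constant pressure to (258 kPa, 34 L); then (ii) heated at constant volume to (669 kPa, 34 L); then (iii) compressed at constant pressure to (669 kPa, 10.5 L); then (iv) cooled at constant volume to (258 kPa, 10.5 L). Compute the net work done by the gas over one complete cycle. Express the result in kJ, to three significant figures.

W_net ≈ -9.66 kJ

Constant-volume legs do no work.
W(i) = (258)(34 − 10.5) = 6063 J; W(iii) = (669)(10.5 − 34) = -15722 J.
W_net = 6063 − 15722 = -9658 J (the counter-clockwise enclosed area).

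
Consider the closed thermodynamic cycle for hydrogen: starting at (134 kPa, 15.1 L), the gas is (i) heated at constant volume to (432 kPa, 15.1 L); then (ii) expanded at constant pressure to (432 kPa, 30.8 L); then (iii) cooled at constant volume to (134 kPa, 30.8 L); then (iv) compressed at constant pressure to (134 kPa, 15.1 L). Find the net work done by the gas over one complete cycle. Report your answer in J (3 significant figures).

Constant-volume legs do no work.
W(ii) = (432)(30.8 − 15.1) = 6782 J; W(iv) = (134)(15.1 − 30.8) = -2104 J.
W_net = 6782 − 2104 = 4679 J (the clockwise enclosed area).

W_net ≈ 4680 J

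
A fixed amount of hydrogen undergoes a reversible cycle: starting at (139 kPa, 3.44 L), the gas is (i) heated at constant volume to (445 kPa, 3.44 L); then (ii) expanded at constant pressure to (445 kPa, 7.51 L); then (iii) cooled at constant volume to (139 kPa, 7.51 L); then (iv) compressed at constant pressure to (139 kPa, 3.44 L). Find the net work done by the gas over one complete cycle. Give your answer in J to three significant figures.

W_net ≈ 1250 J

Constant-volume legs do no work.
W(ii) = (445)(7.51 − 3.44) = 1811 J; W(iv) = (139)(3.44 − 7.51) = -565.7 J.
W_net = 1811 − 565.7 = 1245 J (the clockwise enclosed area).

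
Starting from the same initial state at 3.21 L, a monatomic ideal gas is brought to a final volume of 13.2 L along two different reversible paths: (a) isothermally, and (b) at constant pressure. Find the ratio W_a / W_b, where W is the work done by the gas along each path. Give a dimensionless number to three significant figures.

W_a / W_b ≈ 0.454

Path (a) isothermal: W = P₁V₁ ln(V₂/V₁) → W_a/(P₁V₁) = 1.414.
Path (b) isobaric: W = P₁(V₂ − V₁) → W_b/(P₁V₁) = 3.112.
W_a / W_b = 1.414 / 3.112 = 0.4543.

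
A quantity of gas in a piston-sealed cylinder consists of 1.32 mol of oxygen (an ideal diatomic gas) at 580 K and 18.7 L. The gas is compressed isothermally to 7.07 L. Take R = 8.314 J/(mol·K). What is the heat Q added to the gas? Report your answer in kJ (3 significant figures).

Isothermal ⇒ ΔU = 0, so Q = W = nRT ln(V₂/V₁).
Q = (1.32)(8.314)(580) ln(7.07/18.7) = 6365 × -0.9727 = -6191 J.

Q ≈ -6.19 kJ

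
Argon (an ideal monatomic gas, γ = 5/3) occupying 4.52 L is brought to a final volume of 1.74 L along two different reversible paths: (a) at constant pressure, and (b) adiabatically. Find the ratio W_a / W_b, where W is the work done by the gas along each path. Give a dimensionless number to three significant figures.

W_a / W_b ≈ 0.461

Path (a) isobaric: W = P₁(V₂ − V₁) → W_a/(P₁V₁) = -0.615.
Path (b) adiabatic: W = P₁V₁(1 − (V₁/V₂)^(γ−1))/(γ−1) → W_b/(P₁V₁) = -1.335.
W_a / W_b = -0.615 / -1.335 = 0.4609.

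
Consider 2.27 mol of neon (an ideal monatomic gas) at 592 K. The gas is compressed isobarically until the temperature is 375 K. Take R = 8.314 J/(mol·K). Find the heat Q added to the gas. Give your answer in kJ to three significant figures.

Isobaric: W = nRΔT = (2.27)(8.314)(-217) = -4095 J.
ΔU = nCᵥΔT with Cᵥ = 3R/2: ΔU = (2.27)(12.47)(-217) = -6143 J.
Q = ΔU + W = -6143 − 4095 = -10238 J.

Q ≈ -10.2 kJ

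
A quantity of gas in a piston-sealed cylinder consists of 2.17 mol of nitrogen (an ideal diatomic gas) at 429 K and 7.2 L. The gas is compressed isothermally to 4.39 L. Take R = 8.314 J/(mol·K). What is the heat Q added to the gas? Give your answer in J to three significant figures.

Isothermal ⇒ ΔU = 0, so Q = W = nRT ln(V₂/V₁).
Q = (2.17)(8.314)(429) ln(4.39/7.2) = 7740 × -0.4948 = -3829 J.

Q ≈ -3830 J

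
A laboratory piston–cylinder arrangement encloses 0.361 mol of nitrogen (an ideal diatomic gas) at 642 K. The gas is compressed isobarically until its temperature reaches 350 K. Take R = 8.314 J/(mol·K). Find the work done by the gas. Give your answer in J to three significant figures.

Isobaric: W = P ΔV = nR ΔT.
W = (0.361)(8.314)(350 − 642) = -876.4 J.

W ≈ -876 J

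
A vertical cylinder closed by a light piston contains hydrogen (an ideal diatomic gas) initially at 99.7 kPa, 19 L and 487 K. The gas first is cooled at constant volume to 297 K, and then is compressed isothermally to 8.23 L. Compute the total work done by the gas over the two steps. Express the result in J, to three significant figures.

Step 1 (isochoric): W = 0 (constant volume).
After step 1: P = 60.8 kPa (V unchanged).
Step 2 (isothermal): W = P₁V₁ ln(V₂/V₁) = (1155) ln(8.23/19) = -966.5 J.
W_total = 0 − 966.5 = -966.5 J.

W_total ≈ -967 J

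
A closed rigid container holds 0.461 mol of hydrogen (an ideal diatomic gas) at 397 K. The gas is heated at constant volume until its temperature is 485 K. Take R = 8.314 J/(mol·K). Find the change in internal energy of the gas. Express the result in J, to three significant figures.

ΔU ≈ 843 J

Constant volume ⇒ W = 0, so Q = ΔU = nCᵥΔT with Cᵥ = 5R/2 = 20.79 J/(mol·K).
ΔU = (0.461)(20.79)(485 − 397) = 843.2 J.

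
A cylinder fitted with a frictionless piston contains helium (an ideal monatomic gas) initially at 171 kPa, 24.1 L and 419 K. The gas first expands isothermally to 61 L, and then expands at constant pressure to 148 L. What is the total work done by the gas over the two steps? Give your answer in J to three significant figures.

Step 1 (isothermal): W = P₁V₁ ln(V₂/V₁) = (4121) ln(61/24.1) = 3827 J.
After step 1: P = 67.56 kPa, V = 61 L, T = 419 K.
Step 2 (isobaric): W = PΔV = (67.56 kPa)(148 − 61 L) = 5878 J.
W_total = 3827 + 5878 = 9705 J.

W_total ≈ 9700 J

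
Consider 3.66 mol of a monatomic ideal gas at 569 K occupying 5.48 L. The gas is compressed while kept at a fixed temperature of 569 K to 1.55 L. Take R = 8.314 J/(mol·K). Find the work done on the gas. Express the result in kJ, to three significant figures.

W ≈ 21.9 kJ

Isothermal: W = nRT ln(V₂/V₁).
W = (3.66)(8.314)(569) × ln(1.55/5.48)
  = 17314 × -1.263
W_by_gas = -21865 J; work on gas = −W_by = 21865 J.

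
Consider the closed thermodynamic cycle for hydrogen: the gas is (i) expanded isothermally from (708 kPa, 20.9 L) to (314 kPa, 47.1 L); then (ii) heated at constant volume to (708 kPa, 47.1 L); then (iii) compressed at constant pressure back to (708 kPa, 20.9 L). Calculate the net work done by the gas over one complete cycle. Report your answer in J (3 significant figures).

W_net ≈ -6530 J

Leg (i): W = PᵢVᵢ ln(V_f/Vᵢ) = (14797) ln(47.1/20.9) = 12023 J.
Leg (ii): W = 0.
Leg (iii): W = PΔV = (708)(20.9 − 47.1) = -18550 J.
W_net = 12023 − 18550 = -6527 J.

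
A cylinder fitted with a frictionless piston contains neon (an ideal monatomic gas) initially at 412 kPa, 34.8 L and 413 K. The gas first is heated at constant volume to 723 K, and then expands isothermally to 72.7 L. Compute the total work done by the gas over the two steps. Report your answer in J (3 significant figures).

Step 1 (isochoric): W = 0 (constant volume).
After step 1: P = 721.2 kPa (V unchanged).
Step 2 (isothermal): W = P₁V₁ ln(V₂/V₁) = (25099) ln(72.7/34.8) = 18491 J.
W_total = 0 + 18491 = 18491 J.

W_total ≈ 18500 J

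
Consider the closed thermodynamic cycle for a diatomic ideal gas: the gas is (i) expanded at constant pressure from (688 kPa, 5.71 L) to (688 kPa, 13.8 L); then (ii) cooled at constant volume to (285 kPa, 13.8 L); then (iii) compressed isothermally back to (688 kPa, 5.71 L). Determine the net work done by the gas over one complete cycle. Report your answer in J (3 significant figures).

Leg (i): W = PΔV = (688)(13.8 − 5.71) = 5566 J.
Leg (ii): W = 0.
Leg (iii): W = PᵢVᵢ ln(V_f/Vᵢ) = (3933) ln(5.71/13.8) = -3471 J.
W_net = 5566 − 3471 = 2095 J.

W_net ≈ 2100 J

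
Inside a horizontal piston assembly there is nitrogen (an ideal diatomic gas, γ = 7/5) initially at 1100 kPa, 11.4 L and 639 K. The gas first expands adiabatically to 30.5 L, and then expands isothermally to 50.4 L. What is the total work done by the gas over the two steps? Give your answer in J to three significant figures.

W_total ≈ 14500 J

Step 1 (adiabatic): W = (P₁V₁ − P₂V₂)/(γ−1) = (12540 − 8459)/0.4 = 10202 J.
After step 1: P = 277.4 kPa, V = 30.5 L, T = 431.1 K.
Step 2 (isothermal): W = P₁V₁ ln(V₂/V₁) = (8459) ln(50.4/30.5) = 4249 J.
W_total = 10202 + 4249 = 14450 J.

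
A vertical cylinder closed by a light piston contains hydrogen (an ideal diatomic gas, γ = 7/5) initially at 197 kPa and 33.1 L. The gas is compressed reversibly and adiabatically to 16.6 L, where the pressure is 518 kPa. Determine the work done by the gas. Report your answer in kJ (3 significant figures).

Adiabatic: W = (P₁V₁ − P₂V₂)/(γ − 1) with γ = 7/5.
P₁V₁ = 6521 J, P₂V₂ = 8599 J.
W = (6521 − 8599) / 0.4 = -5195 J.

W ≈ -5.20 kJ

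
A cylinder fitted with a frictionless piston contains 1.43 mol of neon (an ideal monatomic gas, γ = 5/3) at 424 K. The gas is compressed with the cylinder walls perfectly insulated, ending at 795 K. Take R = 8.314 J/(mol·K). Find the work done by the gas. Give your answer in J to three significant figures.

Adiabatic ⇒ Q = 0, so W_by = −ΔU = nCᵥ(T₁ − T₂).
Cᵥ = 3R/2 = 12.47 J/(mol·K).
W = (1.43)(12.47)(424 − 795) = -6616 J.

W ≈ -6620 J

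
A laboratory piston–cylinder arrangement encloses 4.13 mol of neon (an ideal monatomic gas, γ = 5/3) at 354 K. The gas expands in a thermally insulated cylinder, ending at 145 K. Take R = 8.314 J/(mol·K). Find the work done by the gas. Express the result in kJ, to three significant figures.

W ≈ 10.8 kJ

Adiabatic ⇒ Q = 0, so W_by = −ΔU = nCᵥ(T₁ − T₂).
Cᵥ = 3R/2 = 12.47 J/(mol·K).
W = (4.13)(12.47)(354 − 145) = 10765 J.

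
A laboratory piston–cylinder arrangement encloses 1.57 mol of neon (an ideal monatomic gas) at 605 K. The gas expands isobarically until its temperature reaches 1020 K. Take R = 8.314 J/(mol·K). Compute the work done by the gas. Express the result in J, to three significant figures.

Isobaric: W = P ΔV = nR ΔT.
W = (1.57)(8.314)(1020 − 605) = 5417 J.

W ≈ 5420 J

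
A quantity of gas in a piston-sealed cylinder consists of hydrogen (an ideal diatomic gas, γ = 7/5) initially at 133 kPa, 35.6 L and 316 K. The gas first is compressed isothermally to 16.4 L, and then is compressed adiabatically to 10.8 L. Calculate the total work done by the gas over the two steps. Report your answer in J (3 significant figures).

Step 1 (isothermal): W = P₁V₁ ln(V₂/V₁) = (4735) ln(16.4/35.6) = -3670 J.
After step 1: P = 288.7 kPa, V = 16.4 L, T = 316 K.
Step 2 (adiabatic): W = (P₁V₁ − P₂V₂)/(γ−1) = (4735 − 5596)/0.4 = -2153 J.
W_total = -3670 − 2153 = -5823 J.

W_total ≈ -5820 J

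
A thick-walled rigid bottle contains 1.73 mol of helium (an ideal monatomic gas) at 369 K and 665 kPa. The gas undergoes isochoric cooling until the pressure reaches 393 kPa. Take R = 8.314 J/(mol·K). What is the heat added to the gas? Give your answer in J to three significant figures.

Constant volume ⇒ W = 0, so Q = ΔU = nCᵥΔT with Cᵥ = 3R/2 = 12.47 J/(mol·K).
At constant V, T₂/T₁ = P₂/P₁ ⇒ ΔT = T₁(P₂/P₁ − 1) = 369·(393/665 − 1) = -150.9 K.
ΔU = (1.73)(12.47)(-150.9) = -3256 J.

Q ≈ -3260 J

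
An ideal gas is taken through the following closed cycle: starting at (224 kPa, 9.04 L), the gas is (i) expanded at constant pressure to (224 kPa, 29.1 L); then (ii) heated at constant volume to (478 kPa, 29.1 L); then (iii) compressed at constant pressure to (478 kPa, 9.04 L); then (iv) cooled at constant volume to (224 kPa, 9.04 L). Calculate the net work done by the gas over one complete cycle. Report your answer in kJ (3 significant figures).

Constant-volume legs do no work.
W(i) = (224)(29.1 − 9.04) = 4493 J; W(iii) = (478)(9.04 − 29.1) = -9589 J.
W_net = 4493 − 9589 = -5095 J (the counter-clockwise enclosed area).

W_net ≈ -5.10 kJ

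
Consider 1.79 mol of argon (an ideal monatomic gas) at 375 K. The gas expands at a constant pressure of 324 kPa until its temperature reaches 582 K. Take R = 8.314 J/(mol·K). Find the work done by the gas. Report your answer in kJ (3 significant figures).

W ≈ 3.08 kJ

Isobaric: W = P ΔV = nR ΔT.
W = (1.79)(8.314)(582 − 375) = 3081 J.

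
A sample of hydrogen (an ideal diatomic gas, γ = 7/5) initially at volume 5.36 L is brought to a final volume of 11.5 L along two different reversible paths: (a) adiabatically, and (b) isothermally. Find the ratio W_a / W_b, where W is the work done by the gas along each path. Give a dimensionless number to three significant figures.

Path (a) adiabatic: W = P₁V₁(1 − (V₁/V₂)^(γ−1))/(γ−1) → W_a/(P₁V₁) = 0.6578.
Path (b) isothermal: W = P₁V₁ ln(V₂/V₁) → W_b/(P₁V₁) = 0.7634.
W_a / W_b = 0.6578 / 0.7634 = 0.8617.

W_a / W_b ≈ 0.862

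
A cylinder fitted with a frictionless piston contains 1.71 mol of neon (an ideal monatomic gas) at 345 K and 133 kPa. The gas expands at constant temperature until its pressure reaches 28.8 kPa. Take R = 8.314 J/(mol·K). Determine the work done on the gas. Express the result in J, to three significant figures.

Isothermal process: W = nRT ln(V₂/V₁) = nRT ln(P₁/P₂).
W = (1.71)(8.314)(345) × ln(133/28.8)
  = 4905 × ln(4.618) = 4905 × 1.53
W_by_gas = 7504 J; work on gas = −W_by = -7504 J.

W ≈ -7500 J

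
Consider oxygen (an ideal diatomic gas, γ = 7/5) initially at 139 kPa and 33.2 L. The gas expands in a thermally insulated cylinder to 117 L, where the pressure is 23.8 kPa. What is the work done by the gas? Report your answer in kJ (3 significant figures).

W ≈ 4.58 kJ

Adiabatic: W = (P₁V₁ − P₂V₂)/(γ − 1) with γ = 7/5.
P₁V₁ = 4615 J, P₂V₂ = 2785 J.
W = (4615 − 2785) / 0.4 = 4576 J.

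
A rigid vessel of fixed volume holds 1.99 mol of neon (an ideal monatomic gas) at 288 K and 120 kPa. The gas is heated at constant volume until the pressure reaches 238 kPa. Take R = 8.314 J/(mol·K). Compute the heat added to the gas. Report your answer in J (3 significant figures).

Constant volume ⇒ W = 0, so Q = ΔU = nCᵥΔT with Cᵥ = 3R/2 = 12.47 J/(mol·K).
At constant V, T₂/T₁ = P₂/P₁ ⇒ ΔT = T₁(P₂/P₁ − 1) = 288·(238/120 − 1) = 283.2 K.
ΔU = (1.99)(12.47)(283.2) = 7028 J.

Q ≈ 7030 J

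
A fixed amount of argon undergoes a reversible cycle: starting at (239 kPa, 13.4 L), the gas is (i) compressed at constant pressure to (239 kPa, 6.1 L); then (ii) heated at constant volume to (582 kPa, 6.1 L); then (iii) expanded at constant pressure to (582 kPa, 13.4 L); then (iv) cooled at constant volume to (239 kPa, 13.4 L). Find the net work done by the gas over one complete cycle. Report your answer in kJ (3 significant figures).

Constant-volume legs do no work.
W(i) = (239)(6.1 − 13.4) = -1745 J; W(iii) = (582)(13.4 − 6.1) = 4249 J.
W_net = -1745 + 4249 = 2504 J (the clockwise enclosed area).

W_net ≈ 2.50 kJ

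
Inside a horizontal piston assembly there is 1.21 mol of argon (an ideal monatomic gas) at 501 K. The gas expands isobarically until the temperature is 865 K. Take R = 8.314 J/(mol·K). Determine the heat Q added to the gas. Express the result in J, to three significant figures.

Q ≈ 9150 J

Isobaric: W = nRΔT = (1.21)(8.314)(364) = 3662 J.
ΔU = nCᵥΔT with Cᵥ = 3R/2: ΔU = (1.21)(12.47)(364) = 5493 J.
Q = ΔU + W = 5493 + 3662 = 9155 J.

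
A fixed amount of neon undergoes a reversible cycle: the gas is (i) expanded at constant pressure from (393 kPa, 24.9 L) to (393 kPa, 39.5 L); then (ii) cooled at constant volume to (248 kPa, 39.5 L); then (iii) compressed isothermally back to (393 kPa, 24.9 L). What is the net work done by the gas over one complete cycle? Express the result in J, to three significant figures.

W_net ≈ 1220 J

Leg (i): W = PΔV = (393)(39.5 − 24.9) = 5738 J.
Leg (ii): W = 0.
Leg (iii): W = PᵢVᵢ ln(V_f/Vᵢ) = (9796) ln(24.9/39.5) = -4520 J.
W_net = 5738 − 4520 = 1218 J.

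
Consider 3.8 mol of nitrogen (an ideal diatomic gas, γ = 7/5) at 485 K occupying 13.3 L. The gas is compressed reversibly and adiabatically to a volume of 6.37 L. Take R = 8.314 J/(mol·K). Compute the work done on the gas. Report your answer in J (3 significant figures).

Adiabatic: TV^(γ−1) = const with γ = 7/5.
T₂ = T₁ (V₁/V₂)^(γ−1) = 485 × (13.3/6.37)^0.4 = 485 × 1.342 = 651.1 K.
W_by = nCᵥ(T₁ − T₂) = (3.8)(20.79)(485 − 651.1) = -13117 J.
Work on gas = −W_by = 13117 J.

W ≈ 13100 J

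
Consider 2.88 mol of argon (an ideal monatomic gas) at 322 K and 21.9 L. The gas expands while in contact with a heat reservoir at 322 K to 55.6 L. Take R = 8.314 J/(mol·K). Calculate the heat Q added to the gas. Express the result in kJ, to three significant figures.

Q ≈ 7.18 kJ

Isothermal ⇒ ΔU = 0, so Q = W = nRT ln(V₂/V₁).
Q = (2.88)(8.314)(322) ln(55.6/21.9) = 7710 × 0.9317 = 7183 J.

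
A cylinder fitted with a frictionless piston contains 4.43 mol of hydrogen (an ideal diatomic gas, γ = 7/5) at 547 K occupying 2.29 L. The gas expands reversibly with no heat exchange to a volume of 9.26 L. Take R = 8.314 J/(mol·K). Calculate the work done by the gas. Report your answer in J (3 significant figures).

W ≈ 21600 J

Adiabatic: TV^(γ−1) = const with γ = 7/5.
T₂ = T₁ (V₁/V₂)^(γ−1) = 547 × (2.29/9.26)^0.4 = 547 × 0.5719 = 312.8 K.
W_by = nCᵥ(T₁ − T₂) = (4.43)(20.79)(547 − 312.8) = 21564 J.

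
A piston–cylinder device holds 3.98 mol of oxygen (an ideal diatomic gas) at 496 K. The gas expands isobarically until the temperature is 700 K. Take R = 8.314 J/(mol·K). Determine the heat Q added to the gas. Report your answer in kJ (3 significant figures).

Q ≈ 23.6 kJ

Isobaric: W = nRΔT = (3.98)(8.314)(204) = 6750 J.
ΔU = nCᵥΔT with Cᵥ = 5R/2: ΔU = (3.98)(20.79)(204) = 16876 J.
Q = ΔU + W = 16876 + 6750 = 23626 J.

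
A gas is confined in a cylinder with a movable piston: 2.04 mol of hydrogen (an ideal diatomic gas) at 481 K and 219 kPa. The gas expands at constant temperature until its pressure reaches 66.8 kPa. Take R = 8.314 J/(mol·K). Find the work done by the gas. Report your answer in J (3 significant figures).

W ≈ 9690 J

Isothermal process: W = nRT ln(V₂/V₁) = nRT ln(P₁/P₂).
W = (2.04)(8.314)(481) × ln(219/66.8)
  = 8158 × ln(3.278) = 8158 × 1.187
W_by_gas = 9687 J.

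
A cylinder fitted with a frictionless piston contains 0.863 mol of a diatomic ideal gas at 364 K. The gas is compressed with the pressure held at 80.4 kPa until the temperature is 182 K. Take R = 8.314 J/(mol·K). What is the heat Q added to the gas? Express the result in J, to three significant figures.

Q ≈ -4570 J

Isobaric: W = nRΔT = (0.863)(8.314)(-182) = -1306 J.
ΔU = nCᵥΔT with Cᵥ = 5R/2: ΔU = (0.863)(20.79)(-182) = -3265 J.
Q = ΔU + W = -3265 − 1306 = -4570 J.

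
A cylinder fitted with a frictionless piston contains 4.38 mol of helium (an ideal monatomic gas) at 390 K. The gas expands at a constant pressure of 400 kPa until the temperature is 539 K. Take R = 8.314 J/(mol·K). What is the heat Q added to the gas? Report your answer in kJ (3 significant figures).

Isobaric: W = nRΔT = (4.38)(8.314)(149) = 5426 J.
ΔU = nCᵥΔT with Cᵥ = 3R/2: ΔU = (4.38)(12.47)(149) = 8139 J.
Q = ΔU + W = 8139 + 5426 = 13565 J.

Q ≈ 13.6 kJ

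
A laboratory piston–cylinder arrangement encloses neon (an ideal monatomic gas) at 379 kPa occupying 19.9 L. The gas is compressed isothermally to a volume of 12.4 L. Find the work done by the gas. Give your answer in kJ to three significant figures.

Isothermal: W = nRT ln(V₂/V₁) = P₁V₁ ln(V₂/V₁).
P₁V₁ = (379 kPa)(19.9 L) = 7542 J.
W = 7542 × ln(12.4/19.9) = 7542 × -0.473
W_by_gas = -3568 J.

W ≈ -3.57 kJ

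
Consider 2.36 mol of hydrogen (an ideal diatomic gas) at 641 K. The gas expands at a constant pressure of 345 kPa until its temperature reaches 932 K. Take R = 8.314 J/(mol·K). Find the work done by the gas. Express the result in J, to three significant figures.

W ≈ 5710 J

Isobaric: W = P ΔV = nR ΔT.
W = (2.36)(8.314)(932 − 641) = 5710 J.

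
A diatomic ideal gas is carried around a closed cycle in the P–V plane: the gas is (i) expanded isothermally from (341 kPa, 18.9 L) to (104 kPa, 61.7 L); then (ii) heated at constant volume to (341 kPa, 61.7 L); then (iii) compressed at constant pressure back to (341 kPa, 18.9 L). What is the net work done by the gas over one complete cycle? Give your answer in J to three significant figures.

W_net ≈ -6970 J

Leg (i): W = PᵢVᵢ ln(V_f/Vᵢ) = (6445) ln(61.7/18.9) = 7625 J.
Leg (ii): W = 0.
Leg (iii): W = PΔV = (341)(18.9 − 61.7) = -14595 J.
W_net = 7625 − 14595 = -6970 J.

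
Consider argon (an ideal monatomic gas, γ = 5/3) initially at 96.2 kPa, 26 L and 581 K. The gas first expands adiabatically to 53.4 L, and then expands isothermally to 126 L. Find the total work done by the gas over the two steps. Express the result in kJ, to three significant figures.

Step 1 (adiabatic): W = (P₁V₁ − P₂V₂)/(γ−1) = (2501 − 1548)/0.667 = 1430 J.
After step 1: P = 28.99 kPa, V = 53.4 L, T = 359.6 K.
Step 2 (isothermal): W = P₁V₁ ln(V₂/V₁) = (1548) ln(126/53.4) = 1329 J.
W_total = 1430 + 1329 = 2759 J.

W_total ≈ 2.76 kJ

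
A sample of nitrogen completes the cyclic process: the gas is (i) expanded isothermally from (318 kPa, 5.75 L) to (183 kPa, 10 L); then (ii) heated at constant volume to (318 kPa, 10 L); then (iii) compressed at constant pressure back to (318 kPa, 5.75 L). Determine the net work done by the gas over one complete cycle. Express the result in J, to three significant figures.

Leg (i): W = PᵢVᵢ ln(V_f/Vᵢ) = (1828) ln(10/5.75) = 1012 J.
Leg (ii): W = 0.
Leg (iii): W = PΔV = (318)(5.75 − 10) = -1352 J.
W_net = 1012 − 1352 = -339.6 J.

W_net ≈ -340 J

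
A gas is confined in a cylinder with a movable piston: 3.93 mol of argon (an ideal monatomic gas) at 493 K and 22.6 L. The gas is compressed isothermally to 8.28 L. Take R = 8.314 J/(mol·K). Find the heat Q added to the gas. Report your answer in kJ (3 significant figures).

Q ≈ -16.2 kJ

Isothermal ⇒ ΔU = 0, so Q = W = nRT ln(V₂/V₁).
Q = (3.93)(8.314)(493) ln(8.28/22.6) = 16108 × -1.004 = -16174 J.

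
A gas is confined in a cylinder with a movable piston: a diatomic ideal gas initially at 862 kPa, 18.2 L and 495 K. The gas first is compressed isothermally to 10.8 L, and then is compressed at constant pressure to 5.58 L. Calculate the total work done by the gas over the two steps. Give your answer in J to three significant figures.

Step 1 (isothermal): W = P₁V₁ ln(V₂/V₁) = (15688) ln(10.8/18.2) = -8187 J.
After step 1: P = 1453 kPa, V = 10.8 L, T = 495 K.
Step 2 (isobaric): W = PΔV = (1453 kPa)(5.58 − 10.8 L) = -7583 J.
W_total = -8187 − 7583 = -15770 J.

W_total ≈ -15800 J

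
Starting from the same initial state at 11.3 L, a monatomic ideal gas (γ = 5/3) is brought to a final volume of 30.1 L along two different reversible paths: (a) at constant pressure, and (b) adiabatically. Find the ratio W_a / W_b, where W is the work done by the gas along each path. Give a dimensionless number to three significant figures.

Path (a) isobaric: W = P₁(V₂ − V₁) → W_a/(P₁V₁) = 1.664.
Path (b) adiabatic: W = P₁V₁(1 − (V₁/V₂)^(γ−1))/(γ−1) → W_b/(P₁V₁) = 0.7194.
W_a / W_b = 1.664 / 0.7194 = 2.313.

W_a / W_b ≈ 2.31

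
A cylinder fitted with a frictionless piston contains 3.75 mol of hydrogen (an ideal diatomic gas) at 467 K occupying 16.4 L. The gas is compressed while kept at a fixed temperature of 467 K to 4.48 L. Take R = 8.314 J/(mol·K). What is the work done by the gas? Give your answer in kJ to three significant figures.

Isothermal: W = nRT ln(V₂/V₁).
W = (3.75)(8.314)(467) × ln(4.48/16.4)
  = 14560 × -1.298
W_by_gas = -18894 J.

W ≈ -18.9 kJ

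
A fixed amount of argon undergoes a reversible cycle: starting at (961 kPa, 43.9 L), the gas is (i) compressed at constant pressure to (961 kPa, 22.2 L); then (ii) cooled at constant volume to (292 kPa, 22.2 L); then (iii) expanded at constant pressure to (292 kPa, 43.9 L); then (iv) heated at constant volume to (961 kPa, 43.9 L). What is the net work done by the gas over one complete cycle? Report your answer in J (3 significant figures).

Constant-volume legs do no work.
W(i) = (961)(22.2 − 43.9) = -20854 J; W(iii) = (292)(43.9 − 22.2) = 6336 J.
W_net = -20854 + 6336 = -14517 J (the counter-clockwise enclosed area).

W_net ≈ -14500 J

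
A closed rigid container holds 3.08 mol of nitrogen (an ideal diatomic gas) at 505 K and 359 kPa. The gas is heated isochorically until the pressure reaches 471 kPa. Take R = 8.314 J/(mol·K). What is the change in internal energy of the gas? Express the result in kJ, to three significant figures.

ΔU ≈ 10.1 kJ

Constant volume ⇒ W = 0, so Q = ΔU = nCᵥΔT with Cᵥ = 5R/2 = 20.79 J/(mol·K).
At constant V, T₂/T₁ = P₂/P₁ ⇒ ΔT = T₁(P₂/P₁ − 1) = 505·(471/359 − 1) = 157.5 K.
ΔU = (3.08)(20.79)(157.5) = 10086 J.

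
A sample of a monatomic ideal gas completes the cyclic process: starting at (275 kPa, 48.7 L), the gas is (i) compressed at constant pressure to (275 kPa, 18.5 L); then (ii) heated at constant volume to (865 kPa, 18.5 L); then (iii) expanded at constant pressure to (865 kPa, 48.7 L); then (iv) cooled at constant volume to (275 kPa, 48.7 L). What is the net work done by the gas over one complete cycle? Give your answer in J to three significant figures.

W_net ≈ 17800 J

Constant-volume legs do no work.
W(i) = (275)(18.5 − 48.7) = -8305 J; W(iii) = (865)(48.7 − 18.5) = 26123 J.
W_net = -8305 + 26123 = 17818 J (the clockwise enclosed area).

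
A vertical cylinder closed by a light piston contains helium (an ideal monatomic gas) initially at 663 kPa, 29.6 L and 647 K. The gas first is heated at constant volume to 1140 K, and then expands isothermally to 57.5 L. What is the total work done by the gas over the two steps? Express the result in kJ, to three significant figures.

Step 1 (isochoric): W = 0 (constant volume).
After step 1: P = 1168 kPa (V unchanged).
Step 2 (isothermal): W = P₁V₁ ln(V₂/V₁) = (34578) ln(57.5/29.6) = 22960 J.
W_total = 0 + 22960 = 22960 J.

W_total ≈ 23.0 kJ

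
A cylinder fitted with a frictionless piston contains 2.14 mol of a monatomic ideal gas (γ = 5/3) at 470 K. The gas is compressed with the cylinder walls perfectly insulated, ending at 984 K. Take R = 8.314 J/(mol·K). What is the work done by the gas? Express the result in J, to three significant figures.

W ≈ -13700 J

Adiabatic ⇒ Q = 0, so W_by = −ΔU = nCᵥ(T₁ − T₂).
Cᵥ = 3R/2 = 12.47 J/(mol·K).
W = (2.14)(12.47)(470 − 984) = -13718 J.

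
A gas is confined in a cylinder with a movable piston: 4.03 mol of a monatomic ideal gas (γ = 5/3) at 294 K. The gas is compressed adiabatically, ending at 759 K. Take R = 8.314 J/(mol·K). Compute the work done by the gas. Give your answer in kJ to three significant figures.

Adiabatic ⇒ Q = 0, so W_by = −ΔU = nCᵥ(T₁ − T₂).
Cᵥ = 3R/2 = 12.47 J/(mol·K).
W = (4.03)(12.47)(294 − 759) = -23370 J.

W ≈ -23.4 kJ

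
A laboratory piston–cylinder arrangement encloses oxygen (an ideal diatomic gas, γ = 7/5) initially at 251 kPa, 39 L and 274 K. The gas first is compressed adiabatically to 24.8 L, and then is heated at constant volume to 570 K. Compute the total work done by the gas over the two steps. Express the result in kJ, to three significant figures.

W_total ≈ -4.86 kJ

Step 1 (adiabatic): W = (P₁V₁ − P₂V₂)/(γ−1) = (9789 − 11732)/0.4 = -4858 J.
Step 2 (isochoric): W = 0 (constant volume).
W_total = -4858 + 0 = -4858 J.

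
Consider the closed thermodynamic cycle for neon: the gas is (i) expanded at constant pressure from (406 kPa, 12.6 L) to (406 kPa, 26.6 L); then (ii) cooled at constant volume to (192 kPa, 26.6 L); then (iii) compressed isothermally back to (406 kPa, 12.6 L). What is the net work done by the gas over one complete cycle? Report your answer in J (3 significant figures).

W_net ≈ 1870 J

Leg (i): W = PΔV = (406)(26.6 − 12.6) = 5684 J.
Leg (ii): W = 0.
Leg (iii): W = PᵢVᵢ ln(V_f/Vᵢ) = (5107) ln(12.6/26.6) = -3816 J.
W_net = 5684 − 3816 = 1868 J.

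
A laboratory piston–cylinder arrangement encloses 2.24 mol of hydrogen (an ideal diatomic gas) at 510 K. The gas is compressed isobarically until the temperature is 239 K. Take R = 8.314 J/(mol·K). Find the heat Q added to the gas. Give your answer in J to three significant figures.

Isobaric: W = nRΔT = (2.24)(8.314)(-271) = -5047 J.
ΔU = nCᵥΔT with Cᵥ = 5R/2: ΔU = (2.24)(20.79)(-271) = -12617 J.
Q = ΔU + W = -12617 − 5047 = -17664 J.

Q ≈ -17700 J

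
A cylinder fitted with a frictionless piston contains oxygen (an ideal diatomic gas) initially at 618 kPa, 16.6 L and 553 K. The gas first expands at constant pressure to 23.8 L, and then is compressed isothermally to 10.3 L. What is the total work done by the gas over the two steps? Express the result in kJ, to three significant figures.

W_total ≈ -7.87 kJ

Step 1 (isobaric): W = PΔV = (618 kPa)(23.8 − 16.6 L) = 4450 J.
After step 1: P = 618 kPa, V = 23.8 L, T = 792.9 K.
Step 2 (isothermal): W = P₁V₁ ln(V₂/V₁) = (14708) ln(10.3/23.8) = -12319 J.
W_total = 4450 − 12319 = -7869 J.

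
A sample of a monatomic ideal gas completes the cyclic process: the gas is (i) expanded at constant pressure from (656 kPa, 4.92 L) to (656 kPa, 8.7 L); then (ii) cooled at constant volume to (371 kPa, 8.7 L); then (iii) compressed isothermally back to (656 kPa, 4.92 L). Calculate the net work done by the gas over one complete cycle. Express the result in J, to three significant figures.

Leg (i): W = PΔV = (656)(8.7 − 4.92) = 2480 J.
Leg (ii): W = 0.
Leg (iii): W = PᵢVᵢ ln(V_f/Vᵢ) = (3228) ln(4.92/8.7) = -1840 J.
W_net = 2480 − 1840 = 639.8 J.

W_net ≈ 640 J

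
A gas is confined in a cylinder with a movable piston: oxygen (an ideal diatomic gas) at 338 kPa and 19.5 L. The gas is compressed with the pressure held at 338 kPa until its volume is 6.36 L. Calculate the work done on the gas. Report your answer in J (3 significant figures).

Isobaric: W = P ΔV.
W = (338 kPa)(6.36 − 19.5 L) = (338)(-13.14) = -4441 J.
Work on gas = −W_by = 4441 J.

W ≈ 4440 J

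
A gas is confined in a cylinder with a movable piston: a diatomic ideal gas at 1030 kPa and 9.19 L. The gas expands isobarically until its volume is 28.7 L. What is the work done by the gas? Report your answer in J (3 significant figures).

Isobaric: W = P ΔV.
W = (1030 kPa)(28.7 − 9.19 L) = (1030)(19.51) = 20095 J.

W ≈ 20100 J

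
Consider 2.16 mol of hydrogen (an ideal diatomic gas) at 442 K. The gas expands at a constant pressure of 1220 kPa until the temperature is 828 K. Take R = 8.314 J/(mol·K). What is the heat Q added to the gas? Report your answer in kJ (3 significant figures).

Isobaric: W = nRΔT = (2.16)(8.314)(386) = 6932 J.
ΔU = nCᵥΔT with Cᵥ = 5R/2: ΔU = (2.16)(20.79)(386) = 17330 J.
Q = ΔU + W = 17330 + 6932 = 24262 J.

Q ≈ 24.3 kJ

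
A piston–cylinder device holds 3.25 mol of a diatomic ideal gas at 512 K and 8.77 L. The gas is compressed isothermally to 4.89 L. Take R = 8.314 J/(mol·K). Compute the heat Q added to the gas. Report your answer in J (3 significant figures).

Q ≈ -8080 J

Isothermal ⇒ ΔU = 0, so Q = W = nRT ln(V₂/V₁).
Q = (3.25)(8.314)(512) ln(4.89/8.77) = 13834 × -0.5841 = -8081 J.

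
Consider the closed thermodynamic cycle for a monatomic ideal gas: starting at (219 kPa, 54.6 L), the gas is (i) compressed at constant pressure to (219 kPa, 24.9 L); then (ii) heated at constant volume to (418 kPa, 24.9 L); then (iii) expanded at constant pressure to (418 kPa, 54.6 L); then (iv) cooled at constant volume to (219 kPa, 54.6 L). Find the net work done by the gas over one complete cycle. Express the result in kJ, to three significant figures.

Constant-volume legs do no work.
W(i) = (219)(24.9 − 54.6) = -6504 J; W(iii) = (418)(54.6 − 24.9) = 12415 J.
W_net = -6504 + 12415 = 5910 J (the clockwise enclosed area).

W_net ≈ 5.91 kJ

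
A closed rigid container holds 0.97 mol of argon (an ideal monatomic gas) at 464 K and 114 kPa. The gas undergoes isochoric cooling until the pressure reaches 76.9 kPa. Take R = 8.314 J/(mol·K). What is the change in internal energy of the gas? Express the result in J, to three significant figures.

Constant volume ⇒ W = 0, so Q = ΔU = nCᵥΔT with Cᵥ = 3R/2 = 12.47 J/(mol·K).
At constant V, T₂/T₁ = P₂/P₁ ⇒ ΔT = T₁(P₂/P₁ − 1) = 464·(76.9/114 − 1) = -151 K.
ΔU = (0.97)(12.47)(-151) = -1827 J.

ΔU ≈ -1830 J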